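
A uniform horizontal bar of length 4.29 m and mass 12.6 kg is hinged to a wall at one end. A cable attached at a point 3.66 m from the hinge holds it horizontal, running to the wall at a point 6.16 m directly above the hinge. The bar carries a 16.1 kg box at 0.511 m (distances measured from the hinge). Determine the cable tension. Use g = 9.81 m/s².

Sum moments about the hinge (the unknown hinge reaction has zero arm there).
Beam weight: 12.6 × 9.81 = 123.6 N down at 2.145 m → arm 2.145 m, τ = 123.6 × 2.145 = 265.1 N·m clockwise.
Box: 16.1 × 9.81 = 157.9 N down at 0.511 m → arm 0.511 m, τ = 157.9 × 0.511 = 80.69 N·m clockwise.
Total clockwise load moment = 345.8 N·m.
The cable tension T acts at 3.66 m; only its component perpendicular to the bar, T sinθ, produces torque. sinθ = h/√(h²+d²) = 6.16/√(6.16²+3.66²) = 0.8597.
Setting net torque to zero: T × 3.66 × 0.8597 = 345.8 → T = 345.8 / 3.147 = 110 N.

T ≈ 110 N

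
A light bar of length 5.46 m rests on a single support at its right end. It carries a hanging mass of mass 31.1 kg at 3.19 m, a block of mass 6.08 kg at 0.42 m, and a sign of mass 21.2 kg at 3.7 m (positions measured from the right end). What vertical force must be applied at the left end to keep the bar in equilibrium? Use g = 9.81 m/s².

Choose the right end as the axis so the unknown pivot reaction has zero arm there.
Hanging mass: 31.1 × 9.81 = 305.1 N down at 3.19 m → arm 3.19 m, τ = 305.1 × 3.19 = 973.3 N·m counterclockwise.
Block: 6.08 × 9.81 = 59.64 N down at 0.42 m → arm 0.42 m, τ = 59.64 × 0.42 = 25.05 N·m counterclockwise.
Sign: 21.2 × 9.81 = 208 N down at 3.7 m → arm 3.7 m, τ = 208 × 3.7 = 769.6 N·m counterclockwise.
Net moment of the loads = 1768 N·m counterclockwise.
The upward force F acts at the left end, arm 5.46 m, giving F × 5.46 clockwise.
For rotational equilibrium, F × 5.46 = 1768, so F = 1768 / 5.46 = 324 N.

F ≈ 324 N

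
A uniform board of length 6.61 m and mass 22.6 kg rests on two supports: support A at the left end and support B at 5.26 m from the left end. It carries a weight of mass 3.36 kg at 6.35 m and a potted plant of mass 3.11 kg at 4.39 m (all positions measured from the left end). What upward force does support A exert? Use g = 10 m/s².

R_A ≈ 82.2 N

Choose support B as the axis so its reaction then has zero moment arm.
Beam weight: 22.6 × 10 = 226 N down at 3.305 m → arm 1.955 m, τ = 226 × 1.955 = 441.8 N·m counterclockwise.
Weight: 3.36 × 10 = 33.6 N down at 6.35 m → arm 1.09 m, τ = 33.6 × 1.09 = 36.62 N·m clockwise.
Potted plant: 3.11 × 10 = 31.1 N down at 4.39 m → arm 0.87 m, τ = 31.1 × 0.87 = 27.06 N·m counterclockwise.
Net load moment about support B = 432.2 N·m counterclockwise.
Reaction R at support A is upward at 0 m, arm 5.26 m → moment R × 5.26 clockwise.
Balancing moments: R × 5.26 = 432.2, giving R = 82.2 N.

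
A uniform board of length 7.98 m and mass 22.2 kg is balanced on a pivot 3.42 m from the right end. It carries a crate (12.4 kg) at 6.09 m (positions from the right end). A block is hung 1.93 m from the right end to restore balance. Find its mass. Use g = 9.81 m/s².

m ≈ 30.7 kg

Take moments about the pivot (at 3.42 m from the right end).
Beam weight: 22.2 × 9.81 = 217.8 N down at 3.99 m → arm 0.57 m, τ = 217.8 × 0.57 = 124.1 N·m counterclockwise.
Crate: 12.4 × 9.81 = 121.6 N down at 6.09 m → arm 2.67 m, τ = 121.6 × 2.67 = 324.7 N·m counterclockwise.
Net moment of known loads = 448.8 N·m counterclockwise.
An unknown mass m at 1.93 m has arm 1.49 m; its moment is m·g·1.49 clockwise.
Στ = 0 ⇒ m × 9.81 × 1.49 = 448.8 ⇒ m = 448.8 / (9.81 × 1.49) = 30.7 kg.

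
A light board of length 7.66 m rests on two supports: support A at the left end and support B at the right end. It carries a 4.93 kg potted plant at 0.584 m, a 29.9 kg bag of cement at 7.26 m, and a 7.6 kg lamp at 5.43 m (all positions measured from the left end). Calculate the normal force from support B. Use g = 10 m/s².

Sum moments about support A (its reaction then has zero moment arm).
Potted plant: 4.93 × 10 = 49.3 N down at 0.584 m → arm 0.584 m, τ = 49.3 × 0.584 = 28.79 N·m clockwise.
Bag of cement: 29.9 × 10 = 299 N down at 7.26 m → arm 7.26 m, τ = 299 × 7.26 = 2171 N·m clockwise.
Lamp: 7.6 × 10 = 76 N down at 5.43 m → arm 5.43 m, τ = 76 × 5.43 = 412.7 N·m clockwise.
Net load moment about support A = 2612 N·m clockwise.
Reaction R at support B is upward at 7.66 m, arm 7.66 m → moment R × 7.66 counterclockwise.
Setting net torque to zero: R × 7.66 = 2612 → R = 341 N.

R_B ≈ 341 N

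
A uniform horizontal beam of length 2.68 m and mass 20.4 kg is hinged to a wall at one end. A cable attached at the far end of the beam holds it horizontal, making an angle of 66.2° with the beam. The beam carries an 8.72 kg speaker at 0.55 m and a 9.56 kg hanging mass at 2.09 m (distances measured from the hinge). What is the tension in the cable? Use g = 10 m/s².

Take moments about the hinge.
Beam weight: 20.4 × 10 = 204 N down at 1.34 m → arm 1.34 m, τ = 204 × 1.34 = 273.4 N·m clockwise.
Speaker: 8.72 × 10 = 87.2 N down at 0.55 m → arm 0.55 m, τ = 87.2 × 0.55 = 47.96 N·m clockwise.
Hanging mass: 9.56 × 10 = 95.6 N down at 2.09 m → arm 2.09 m, τ = 95.6 × 2.09 = 199.8 N·m clockwise.
Total clockwise load moment = 521.2 N·m.
The cable tension T acts at 2.68 m; only its component perpendicular to the beam, T sinθ, produces torque. sin 66.2° = 0.915.
For rotational equilibrium, T × 2.68 × 0.915 = 521.2, so T = 521.2 / 2.452 = 213 N.

T ≈ 213 N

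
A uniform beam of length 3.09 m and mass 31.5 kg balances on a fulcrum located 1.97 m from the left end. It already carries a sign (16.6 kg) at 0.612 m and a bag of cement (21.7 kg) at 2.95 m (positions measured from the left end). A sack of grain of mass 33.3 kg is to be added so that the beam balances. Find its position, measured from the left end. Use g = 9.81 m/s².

Choose the fulcrum (at 1.97 m from the left end) as the axis so the support reaction has zero arm there.
Beam weight: 31.5 × 9.81 = 309 N down at 1.545 m → arm 0.425 m, τ = 309 × 0.425 = 131.3 N·m counterclockwise.
Sign: 16.6 × 9.81 = 162.8 N down at 0.612 m → arm 1.358 m, τ = 162.8 × 1.358 = 221.1 N·m counterclockwise.
Bag of cement: 21.7 × 9.81 = 212.9 N down at 2.95 m → arm 0.98 m, τ = 212.9 × 0.98 = 208.6 N·m clockwise.
Net moment of existing loads = 143.8 N·m counterclockwise.
The sack of grain weighs 33.3 × 9.81 = 326.7 N and must supply an equal clockwise moment, so its lever arm about the fulcrum is 143.8 / 326.7 = 0.44 m.
That puts it at 1.97 + 0.44 = 2.41 m from the left end.

x ≈ 2.41 m from the left end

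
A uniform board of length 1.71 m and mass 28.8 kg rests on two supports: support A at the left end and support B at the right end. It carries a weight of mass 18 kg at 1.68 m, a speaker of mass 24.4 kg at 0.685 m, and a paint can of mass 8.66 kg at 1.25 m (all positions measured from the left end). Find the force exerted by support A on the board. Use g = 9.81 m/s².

R_A ≈ 311 N

Sum moments about support B (its reaction then has zero moment arm).
Beam weight: 28.8 × 9.81 = 282.5 N down at 0.855 m → arm 0.855 m, τ = 282.5 × 0.855 = 241.5 N·m counterclockwise.
Weight: 18 × 9.81 = 176.6 N down at 1.68 m → arm 0.03 m, τ = 176.6 × 0.03 = 5.298 N·m counterclockwise.
Speaker: 24.4 × 9.81 = 239.4 N down at 0.685 m → arm 1.025 m, τ = 239.4 × 1.025 = 245.4 N·m counterclockwise.
Paint can: 8.66 × 9.81 = 84.95 N down at 1.25 m → arm 0.46 m, τ = 84.95 × 0.46 = 39.08 N·m counterclockwise.
Net load moment about support B = 531.3 N·m counterclockwise.
Reaction R at support A is upward at 0 m, arm 1.71 m → moment R × 1.71 clockwise.
Στ = 0 ⇒ R × 1.71 = 531.3 ⇒ R = 311 N.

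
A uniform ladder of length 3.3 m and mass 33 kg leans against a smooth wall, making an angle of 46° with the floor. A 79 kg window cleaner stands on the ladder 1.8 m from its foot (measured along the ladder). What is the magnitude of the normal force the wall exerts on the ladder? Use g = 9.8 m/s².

N_wall ≈ 564 N

About the foot of the ladder:
Ladder weight 33×9.8 = 323.4 N acts at 1.65 m along the ladder; its horizontal arm is 1.65·cos46° = 1.146 m → τ = 370.6 N·m clockwise.
Window cleaner: 79×9.8 = 774.2 N at 1.8 m → arm 1.25 m → τ = 967.8 N·m clockwise.
Wall normal N acts horizontally at the top; its moment arm is the height L sinθ = 3.3·sin46° = 2.374 m, counterclockwise.
For rotational equilibrium, N × 2.374 = 1338, so N = 564 N.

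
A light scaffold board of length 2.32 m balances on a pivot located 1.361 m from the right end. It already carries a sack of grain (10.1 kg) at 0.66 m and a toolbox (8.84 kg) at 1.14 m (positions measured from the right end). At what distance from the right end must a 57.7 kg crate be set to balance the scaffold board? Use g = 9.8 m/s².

Take moments about the pivot (at 1.361 m from the right end).
Sack of grain: 10.1 × 9.8 = 98.98 N down at 0.66 m → arm 0.701 m, τ = 98.98 × 0.701 = 69.38 N·m clockwise.
Toolbox: 8.84 × 9.8 = 86.63 N down at 1.14 m → arm 0.221 m, τ = 86.63 × 0.221 = 19.15 N·m clockwise.
Net moment of existing loads = 88.53 N·m clockwise.
The crate weighs 57.7 × 9.8 = 565.5 N and must supply an equal counterclockwise moment, so its lever arm about the pivot is 88.53 / 565.5 = 0.157 m.
That puts it at 1.361 + 0.157 = 1.52 m from the right end.

x ≈ 1.52 m from the right end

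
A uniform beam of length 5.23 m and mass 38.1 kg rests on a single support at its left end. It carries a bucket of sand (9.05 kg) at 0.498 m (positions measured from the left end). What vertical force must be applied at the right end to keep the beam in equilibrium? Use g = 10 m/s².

About the left end:
Beam weight: 38.1 × 10 = 381 N down at 2.615 m → arm 2.615 m, τ = 381 × 2.615 = 996.3 N·m clockwise.
Bucket of sand: 9.05 × 10 = 90.5 N down at 0.498 m → arm 0.498 m, τ = 90.5 × 0.498 = 45.07 N·m clockwise.
Net moment of the loads = 1041 N·m clockwise.
The upward force F acts at the right end, arm 5.23 m, giving F × 5.23 counterclockwise.
For rotational equilibrium, F × 5.23 = 1041, so F = 1041 / 5.23 = 199 N.

F ≈ 199 N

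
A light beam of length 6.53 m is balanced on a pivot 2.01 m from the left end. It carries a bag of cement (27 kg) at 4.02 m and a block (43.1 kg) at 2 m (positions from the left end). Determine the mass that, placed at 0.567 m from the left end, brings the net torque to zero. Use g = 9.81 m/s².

Take moments about the pivot (at 2.01 m from the left end).
Bag of cement: 27 × 9.81 = 264.9 N down at 4.02 m → arm 2.01 m, τ = 264.9 × 2.01 = 532.4 N·m clockwise.
Block: 43.1 × 9.81 = 422.8 N down at 2 m → arm 0.01 m, τ = 422.8 × 0.01 = 4.228 N·m counterclockwise.
Net moment of known loads = 528.2 N·m clockwise.
An unknown mass m at 0.567 m has arm 1.443 m; its moment is m·g·1.443 counterclockwise.
Balancing moments: m × 9.81 × 1.443 = 528.2, giving m = 528.2 / (9.81 × 1.443) = 37.3 kg.

m ≈ 37.3 kg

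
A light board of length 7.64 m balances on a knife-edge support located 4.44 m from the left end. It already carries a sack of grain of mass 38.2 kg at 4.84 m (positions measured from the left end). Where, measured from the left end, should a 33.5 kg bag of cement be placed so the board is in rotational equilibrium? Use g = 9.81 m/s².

x ≈ 3.98 m from the left end

Taking torques about the knife-edge support (at 4.44 m from the left end):
Sack of grain: 38.2 × 9.81 = 374.7 N down at 4.84 m → arm 0.4 m, τ = 374.7 × 0.4 = 149.9 N·m clockwise.
Net moment of existing loads = 149.9 N·m clockwise.
The bag of cement weighs 33.5 × 9.81 = 328.6 N and must supply an equal counterclockwise moment, so its lever arm about the knife-edge support is 149.9 / 328.6 = 0.456 m.
That puts it at 4.44 − 0.456 = 3.98 m from the left end.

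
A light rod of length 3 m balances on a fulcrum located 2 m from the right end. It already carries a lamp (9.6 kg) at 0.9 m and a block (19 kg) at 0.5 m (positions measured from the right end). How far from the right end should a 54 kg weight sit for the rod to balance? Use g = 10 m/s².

x ≈ 2.72 m from the right end

Choose the fulcrum (at 2 m from the right end) as the axis so the support reaction has zero arm there.
Lamp: 9.6 × 10 = 96 N down at 0.9 m → arm 1.1 m, τ = 96 × 1.1 = 105.6 N·m clockwise.
Block: 19 × 10 = 190 N down at 0.5 m → arm 1.5 m, τ = 190 × 1.5 = 285 N·m clockwise.
Net moment of existing loads = 390.6 N·m clockwise.
The weight weighs 54 × 10 = 540 N and must supply an equal counterclockwise moment, so its lever arm about the fulcrum is 390.6 / 540 = 0.723 m.
That puts it at 2 + 0.723 = 2.72 m from the right end.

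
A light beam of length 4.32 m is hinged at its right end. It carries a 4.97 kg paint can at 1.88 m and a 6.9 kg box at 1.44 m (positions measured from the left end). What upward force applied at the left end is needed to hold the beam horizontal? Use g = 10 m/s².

F ≈ 74.1 N

About the right end:
Paint can: 4.97 × 10 = 49.7 N down at 1.88 m → arm 2.44 m, τ = 49.7 × 2.44 = 121.3 N·m counterclockwise.
Box: 6.9 × 10 = 69 N down at 1.44 m → arm 2.88 m, τ = 69 × 2.88 = 198.7 N·m counterclockwise.
Net moment of the loads = 320 N·m counterclockwise.
The upward force F acts at the left end, arm 4.32 m, giving F × 4.32 clockwise.
Balancing moments: F × 4.32 = 320, giving F = 320 / 4.32 = 74.1 N.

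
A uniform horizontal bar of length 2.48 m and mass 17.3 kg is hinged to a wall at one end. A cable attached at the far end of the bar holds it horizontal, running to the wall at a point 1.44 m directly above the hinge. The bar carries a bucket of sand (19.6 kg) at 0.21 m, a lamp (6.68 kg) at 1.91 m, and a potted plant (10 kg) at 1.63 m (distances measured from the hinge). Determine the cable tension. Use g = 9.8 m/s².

T ≈ 430 N

About the hinge:
Beam weight: 17.3 × 9.8 = 169.5 N down at 1.24 m → arm 1.24 m, τ = 169.5 × 1.24 = 210.2 N·m clockwise.
Bucket of sand: 19.6 × 9.8 = 192.1 N down at 0.21 m → arm 0.21 m, τ = 192.1 × 0.21 = 40.34 N·m clockwise.
Lamp: 6.68 × 9.8 = 65.46 N down at 1.91 m → arm 1.91 m, τ = 65.46 × 1.91 = 125 N·m clockwise.
Potted plant: 10 × 9.8 = 98 N down at 1.63 m → arm 1.63 m, τ = 98 × 1.63 = 159.7 N·m clockwise.
Total clockwise load moment = 535.2 N·m.
The cable tension T acts at 2.48 m; only its component perpendicular to the bar, T sinθ, produces torque. sinθ = h/√(h²+d²) = 1.44/√(1.44²+2.48²) = 0.5021.
Στ = 0 ⇒ T × 2.48 × 0.5021 = 535.2 ⇒ T = 535.2 / 1.245 = 430 N.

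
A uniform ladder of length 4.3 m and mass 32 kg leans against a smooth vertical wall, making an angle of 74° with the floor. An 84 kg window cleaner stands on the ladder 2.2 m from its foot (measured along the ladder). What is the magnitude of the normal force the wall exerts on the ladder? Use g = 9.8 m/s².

Take moments about the foot of the ladder.
Ladder weight 32×9.8 = 313.6 N acts at 2.15 m along the ladder; its horizontal arm is 2.15·cos74° = 0.5926 m → τ = 185.8 N·m clockwise.
Window cleaner: 84×9.8 = 823.2 N at 2.2 m → arm 0.6064 m → τ = 499.2 N·m clockwise.
Wall normal N acts horizontally at the top; its moment arm is the height L sinθ = 4.3·sin74° = 4.133 m, counterclockwise.
Balancing moments: N × 4.133 = 685, giving N = 166 N.

N_wall ≈ 166 N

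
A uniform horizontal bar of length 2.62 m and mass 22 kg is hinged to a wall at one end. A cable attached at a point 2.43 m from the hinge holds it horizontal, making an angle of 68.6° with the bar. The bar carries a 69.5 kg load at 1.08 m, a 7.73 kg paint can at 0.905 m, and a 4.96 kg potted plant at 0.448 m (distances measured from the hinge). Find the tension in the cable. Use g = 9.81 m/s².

Take moments about the hinge.
Beam weight: 22 × 9.81 = 215.8 N down at 1.31 m → arm 1.31 m, τ = 215.8 × 1.31 = 282.7 N·m clockwise.
Load: 69.5 × 9.81 = 681.8 N down at 1.08 m → arm 1.08 m, τ = 681.8 × 1.08 = 736.3 N·m clockwise.
Paint can: 7.73 × 9.81 = 75.83 N down at 0.905 m → arm 0.905 m, τ = 75.83 × 0.905 = 68.63 N·m clockwise.
Potted plant: 4.96 × 9.81 = 48.66 N down at 0.448 m → arm 0.448 m, τ = 48.66 × 0.448 = 21.8 N·m clockwise.
Total clockwise load moment = 1109 N·m.
The cable tension T acts at 2.43 m; only its component perpendicular to the bar, T sinθ, produces torque. sin 68.6° = 0.9311.
Setting net torque to zero: T × 2.43 × 0.9311 = 1109 → T = 1109 / 2.263 = 490 N.

T ≈ 490 N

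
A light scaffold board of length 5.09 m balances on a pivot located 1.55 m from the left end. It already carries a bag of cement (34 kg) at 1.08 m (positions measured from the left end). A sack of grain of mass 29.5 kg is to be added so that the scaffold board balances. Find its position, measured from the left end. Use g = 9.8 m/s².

x ≈ 2.09 m from the left end

Take moments about the pivot (at 1.55 m from the left end).
Bag of cement: 34 × 9.8 = 333.2 N down at 1.08 m → arm 0.47 m, τ = 333.2 × 0.47 = 156.6 N·m counterclockwise.
Net moment of existing loads = 156.6 N·m counterclockwise.
The sack of grain weighs 29.5 × 9.8 = 289.1 N and must supply an equal clockwise moment, so its lever arm about the pivot is 156.6 / 289.1 = 0.542 m.
That puts it at 1.55 + 0.542 = 2.09 m from the left end.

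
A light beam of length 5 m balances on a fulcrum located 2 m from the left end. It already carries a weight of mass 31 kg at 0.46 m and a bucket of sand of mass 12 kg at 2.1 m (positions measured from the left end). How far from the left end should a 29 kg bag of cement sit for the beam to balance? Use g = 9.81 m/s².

Sum moments about the fulcrum (at 2 m from the left end) (the support reaction has zero arm there).
Weight: 31 × 9.81 = 304.1 N down at 0.46 m → arm 1.54 m, τ = 304.1 × 1.54 = 468.3 N·m counterclockwise.
Bucket of sand: 12 × 9.81 = 117.7 N down at 2.1 m → arm 0.1 m, τ = 117.7 × 0.1 = 11.77 N·m clockwise.
Net moment of existing loads = 456.5 N·m counterclockwise.
The bag of cement weighs 29 × 9.81 = 284.5 N and must supply an equal clockwise moment, so its lever arm about the fulcrum is 456.5 / 284.5 = 1.6 m.
That puts it at 2 + 1.6 = 3.6 m from the left end.

x ≈ 3.6 m from the left end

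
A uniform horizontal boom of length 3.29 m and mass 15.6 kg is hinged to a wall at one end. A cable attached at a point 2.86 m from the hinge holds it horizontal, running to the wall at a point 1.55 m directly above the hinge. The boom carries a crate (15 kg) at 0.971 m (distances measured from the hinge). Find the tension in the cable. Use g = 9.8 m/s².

Take moments about the hinge.
Beam weight: 15.6 × 9.8 = 152.9 N down at 1.645 m → arm 1.645 m, τ = 152.9 × 1.645 = 251.5 N·m clockwise.
Crate: 15 × 9.8 = 147 N down at 0.971 m → arm 0.971 m, τ = 147 × 0.971 = 142.7 N·m clockwise.
Total clockwise load moment = 394.2 N·m.
The cable tension T acts at 2.86 m; only its component perpendicular to the boom, T sinθ, produces torque. sinθ = h/√(h²+d²) = 1.55/√(1.55²+2.86²) = 0.4765.
For rotational equilibrium, T × 2.86 × 0.4765 = 394.2, so T = 394.2 / 1.363 = 289 N.

T ≈ 289 N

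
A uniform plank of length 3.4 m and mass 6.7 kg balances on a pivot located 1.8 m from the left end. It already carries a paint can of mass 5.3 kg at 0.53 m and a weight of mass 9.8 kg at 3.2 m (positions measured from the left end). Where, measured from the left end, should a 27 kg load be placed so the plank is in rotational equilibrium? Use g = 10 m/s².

x ≈ 1.57 m from the left end

Taking torques about the pivot (at 1.8 m from the left end):
Beam weight: 6.7 × 10 = 67 N down at 1.7 m → arm 0.1 m, τ = 67 × 0.1 = 6.7 N·m counterclockwise.
Paint can: 5.3 × 10 = 53 N down at 0.53 m → arm 1.27 m, τ = 53 × 1.27 = 67.31 N·m counterclockwise.
Weight: 9.8 × 10 = 98 N down at 3.2 m → arm 1.4 m, τ = 98 × 1.4 = 137.2 N·m clockwise.
Net moment of existing loads = 63.19 N·m clockwise.
The load weighs 27 × 10 = 270 N and must supply an equal counterclockwise moment, so its lever arm about the pivot is 63.19 / 270 = 0.234 m.
That puts it at 1.8 − 0.234 = 1.57 m from the left end.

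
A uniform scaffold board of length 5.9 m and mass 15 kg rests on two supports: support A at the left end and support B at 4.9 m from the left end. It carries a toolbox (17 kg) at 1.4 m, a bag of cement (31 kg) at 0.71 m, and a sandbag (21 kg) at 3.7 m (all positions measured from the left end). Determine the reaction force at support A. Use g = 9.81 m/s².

Choose support B as the axis so its reaction then has zero moment arm.
Beam weight: 15 × 9.81 = 147.2 N down at 2.95 m → arm 1.95 m, τ = 147.2 × 1.95 = 287 N·m counterclockwise.
Toolbox: 17 × 9.81 = 166.8 N down at 1.4 m → arm 3.5 m, τ = 166.8 × 3.5 = 583.8 N·m counterclockwise.
Bag of cement: 31 × 9.81 = 304.1 N down at 0.71 m → arm 4.19 m, τ = 304.1 × 4.19 = 1274 N·m counterclockwise.
Sandbag: 21 × 9.81 = 206 N down at 3.7 m → arm 1.2 m, τ = 206 × 1.2 = 247.2 N·m counterclockwise.
Net load moment about support B = 2392 N·m counterclockwise.
Reaction R at support A is upward at 0 m, arm 4.9 m → moment R × 4.9 clockwise.
Στ = 0 ⇒ R × 4.9 = 2392 ⇒ R = 488 N.

R_A ≈ 488 N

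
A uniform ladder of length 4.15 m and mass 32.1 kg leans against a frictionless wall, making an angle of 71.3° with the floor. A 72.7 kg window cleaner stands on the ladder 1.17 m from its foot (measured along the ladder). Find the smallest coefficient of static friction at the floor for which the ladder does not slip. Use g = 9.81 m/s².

About the foot of the ladder:
Ladder weight 32.1×9.81 = 314.9 N acts at 2.075 m along the ladder; its horizontal arm is 2.075·cos71.3° = 0.6653 m → τ = 209.5 N·m clockwise.
Window cleaner: 72.7×9.81 = 713.2 N at 1.17 m → arm 0.3751 m → τ = 267.5 N·m clockwise.
Wall normal N acts horizontally at the top; its moment arm is the height L sinθ = 4.15·sin71.3° = 3.931 m, counterclockwise.
For rotational equilibrium, N × 3.931 = 477, so N = 121.3 N.
ΣFx = 0 ⇒ f = N_wall = 121.3 N. ΣFy = 0 ⇒ N_floor = 1028 N.
μ_min = f / N_floor = 121.3 / 1028 = 0.118.

μ_min ≈ 0.118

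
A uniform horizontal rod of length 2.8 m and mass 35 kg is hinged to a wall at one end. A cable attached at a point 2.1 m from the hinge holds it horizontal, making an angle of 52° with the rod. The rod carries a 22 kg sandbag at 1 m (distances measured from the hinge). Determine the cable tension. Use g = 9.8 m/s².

Choose the hinge as the axis so the unknown hinge reaction has zero arm there.
Beam weight: 35 × 9.8 = 343 N down at 1.4 m → arm 1.4 m, τ = 343 × 1.4 = 480.2 N·m clockwise.
Sandbag: 22 × 9.8 = 215.6 N down at 1 m → arm 1 m, τ = 215.6 × 1 = 215.6 N·m clockwise.
Total clockwise load moment = 695.8 N·m.
The cable tension T acts at 2.1 m; only its component perpendicular to the rod, T sinθ, produces torque. sin 52° = 0.788.
For rotational equilibrium, T × 2.1 × 0.788 = 695.8, so T = 695.8 / 1.655 = 420 N.

T ≈ 420 N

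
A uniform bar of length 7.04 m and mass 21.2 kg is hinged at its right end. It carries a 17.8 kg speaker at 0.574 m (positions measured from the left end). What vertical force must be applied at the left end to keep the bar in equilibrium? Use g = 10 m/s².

F ≈ 269 N

Taking torques about the right end:
Beam weight: 21.2 × 10 = 212 N down at 3.52 m → arm 3.52 m, τ = 212 × 3.52 = 746.2 N·m counterclockwise.
Speaker: 17.8 × 10 = 178 N down at 0.574 m → arm 6.466 m, τ = 178 × 6.466 = 1151 N·m counterclockwise.
Net moment of the loads = 1897 N·m counterclockwise.
The upward force F acts at the left end, arm 7.04 m, giving F × 7.04 clockwise.
Setting net torque to zero: F × 7.04 = 1897 → F = 1897 / 7.04 = 269 N.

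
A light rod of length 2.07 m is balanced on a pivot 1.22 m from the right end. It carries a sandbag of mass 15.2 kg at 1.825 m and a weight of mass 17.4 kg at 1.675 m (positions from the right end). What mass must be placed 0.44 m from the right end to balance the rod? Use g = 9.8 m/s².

m ≈ 21.9 kg

Choose the pivot (at 1.22 m from the right end) as the axis so the support reaction has zero arm there.
Sandbag: 15.2 × 9.8 = 149 N down at 1.825 m → arm 0.605 m, τ = 149 × 0.605 = 90.14 N·m counterclockwise.
Weight: 17.4 × 9.8 = 170.5 N down at 1.675 m → arm 0.455 m, τ = 170.5 × 0.455 = 77.58 N·m counterclockwise.
Net moment of known loads = 167.7 N·m counterclockwise.
An unknown mass m at 0.44 m has arm 0.78 m; its moment is m·g·0.78 clockwise.
Setting net torque to zero: m × 9.8 × 0.78 = 167.7 → m = 167.7 / (9.8 × 0.78) = 21.9 kg.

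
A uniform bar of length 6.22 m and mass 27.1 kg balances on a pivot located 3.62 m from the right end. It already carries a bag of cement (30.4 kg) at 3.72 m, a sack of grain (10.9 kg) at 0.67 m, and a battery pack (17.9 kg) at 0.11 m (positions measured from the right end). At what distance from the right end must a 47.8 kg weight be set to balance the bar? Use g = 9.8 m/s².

Sum moments about the pivot (at 3.62 m from the right end) (the support reaction has zero arm there).
Beam weight: 27.1 × 9.8 = 265.6 N down at 3.11 m → arm 0.51 m, τ = 265.6 × 0.51 = 135.5 N·m clockwise.
Bag of cement: 30.4 × 9.8 = 297.9 N down at 3.72 m → arm 0.1 m, τ = 297.9 × 0.1 = 29.79 N·m counterclockwise.
Sack of grain: 10.9 × 9.8 = 106.8 N down at 0.67 m → arm 2.95 m, τ = 106.8 × 2.95 = 315.1 N·m clockwise.
Battery pack: 17.9 × 9.8 = 175.4 N down at 0.11 m → arm 3.51 m, τ = 175.4 × 3.51 = 615.7 N·m clockwise.
Net moment of existing loads = 1037 N·m clockwise.
The weight weighs 47.8 × 9.8 = 468.4 N and must supply an equal counterclockwise moment, so its lever arm about the pivot is 1037 / 468.4 = 2.21 m.
That puts it at 3.62 + 2.21 = 5.83 m from the right end.

x ≈ 5.83 m from the right end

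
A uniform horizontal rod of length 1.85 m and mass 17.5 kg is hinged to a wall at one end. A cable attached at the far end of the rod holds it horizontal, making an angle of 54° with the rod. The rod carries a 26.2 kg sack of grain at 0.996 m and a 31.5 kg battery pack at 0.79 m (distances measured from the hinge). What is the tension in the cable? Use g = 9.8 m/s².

Sum moments about the hinge (the unknown hinge reaction has zero arm there).
Beam weight: 17.5 × 9.8 = 171.5 N down at 0.925 m → arm 0.925 m, τ = 171.5 × 0.925 = 158.6 N·m clockwise.
Sack of grain: 26.2 × 9.8 = 256.8 N down at 0.996 m → arm 0.996 m, τ = 256.8 × 0.996 = 255.8 N·m clockwise.
Battery pack: 31.5 × 9.8 = 308.7 N down at 0.79 m → arm 0.79 m, τ = 308.7 × 0.79 = 243.9 N·m clockwise.
Total clockwise load moment = 658.3 N·m.
The cable tension T acts at 1.85 m; only its component perpendicular to the rod, T sinθ, produces torque. sin 54° = 0.809.
Setting net torque to zero: T × 1.85 × 0.809 = 658.3 → T = 658.3 / 1.497 = 440 N.

T ≈ 440 N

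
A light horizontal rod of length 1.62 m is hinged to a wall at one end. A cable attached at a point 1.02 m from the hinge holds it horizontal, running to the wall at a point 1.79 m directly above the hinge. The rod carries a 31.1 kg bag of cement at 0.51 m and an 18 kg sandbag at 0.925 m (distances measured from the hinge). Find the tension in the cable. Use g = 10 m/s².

T ≈ 367 N

Taking torques about the hinge:
Bag of cement: 31.1 × 10 = 311 N down at 0.51 m → arm 0.51 m, τ = 311 × 0.51 = 158.6 N·m clockwise.
Sandbag: 18 × 10 = 180 N down at 0.925 m → arm 0.925 m, τ = 180 × 0.925 = 166.5 N·m clockwise.
Total clockwise load moment = 325.1 N·m.
The cable tension T acts at 1.02 m; only its component perpendicular to the rod, T sinθ, produces torque. sinθ = h/√(h²+d²) = 1.79/√(1.79²+1.02²) = 0.8688.
Balancing moments: T × 1.02 × 0.8688 = 325.1, giving T = 325.1 / 0.8862 = 367 N.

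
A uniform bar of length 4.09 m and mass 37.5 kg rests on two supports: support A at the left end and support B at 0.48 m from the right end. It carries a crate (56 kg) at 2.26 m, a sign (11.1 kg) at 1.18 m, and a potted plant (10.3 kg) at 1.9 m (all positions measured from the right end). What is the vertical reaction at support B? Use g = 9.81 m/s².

Sum moments about support A (its reaction then has zero moment arm).
Beam weight: 37.5 × 9.81 = 367.9 N down at 2.045 m → arm 2.045 m, τ = 367.9 × 2.045 = 752.4 N·m clockwise.
Crate: 56 × 9.81 = 549.4 N down at 2.26 m → arm 1.83 m, τ = 549.4 × 1.83 = 1005 N·m clockwise.
Sign: 11.1 × 9.81 = 108.9 N down at 1.18 m → arm 2.91 m, τ = 108.9 × 2.91 = 316.9 N·m clockwise.
Potted plant: 10.3 × 9.81 = 101 N down at 1.9 m → arm 2.19 m, τ = 101 × 2.19 = 221.2 N·m clockwise.
Net load moment about support A = 2296 N·m clockwise.
Reaction R at support B is upward at 0.48 m, arm 3.61 m → moment R × 3.61 counterclockwise.
Στ = 0 ⇒ R × 3.61 = 2296 ⇒ R = 636 N.

R_B ≈ 636 N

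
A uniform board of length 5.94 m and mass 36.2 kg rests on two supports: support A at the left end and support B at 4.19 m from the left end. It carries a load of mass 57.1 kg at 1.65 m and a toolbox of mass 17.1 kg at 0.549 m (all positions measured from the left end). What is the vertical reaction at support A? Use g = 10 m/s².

Choose support B as the axis so its reaction then has zero moment arm.
Beam weight: 36.2 × 10 = 362 N down at 2.97 m → arm 1.22 m, τ = 362 × 1.22 = 441.6 N·m counterclockwise.
Load: 57.1 × 10 = 571 N down at 1.65 m → arm 2.54 m, τ = 571 × 2.54 = 1450 N·m counterclockwise.
Toolbox: 17.1 × 10 = 171 N down at 0.549 m → arm 3.641 m, τ = 171 × 3.641 = 622.6 N·m counterclockwise.
Net load moment about support B = 2514 N·m counterclockwise.
Reaction R at support A is upward at 0 m, arm 4.19 m → moment R × 4.19 clockwise.
For rotational equilibrium, R × 4.19 = 2514, so R = 600 N.

R_A ≈ 600 N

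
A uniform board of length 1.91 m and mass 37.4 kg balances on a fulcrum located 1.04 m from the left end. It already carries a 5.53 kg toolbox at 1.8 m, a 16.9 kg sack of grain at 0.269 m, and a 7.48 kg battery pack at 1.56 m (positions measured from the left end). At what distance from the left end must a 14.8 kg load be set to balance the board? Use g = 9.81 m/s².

Sum moments about the fulcrum (at 1.04 m from the left end) (the support reaction has zero arm there).
Beam weight: 37.4 × 9.81 = 366.9 N down at 0.955 m → arm 0.085 m, τ = 366.9 × 0.085 = 31.19 N·m counterclockwise.
Toolbox: 5.53 × 9.81 = 54.25 N down at 1.8 m → arm 0.76 m, τ = 54.25 × 0.76 = 41.23 N·m clockwise.
Sack of grain: 16.9 × 9.81 = 165.8 N down at 0.269 m → arm 0.771 m, τ = 165.8 × 0.771 = 127.8 N·m counterclockwise.
Battery pack: 7.48 × 9.81 = 73.38 N down at 1.56 m → arm 0.52 m, τ = 73.38 × 0.52 = 38.16 N·m clockwise.
Net moment of existing loads = 79.6 N·m counterclockwise.
The load weighs 14.8 × 9.81 = 145.2 N and must supply an equal clockwise moment, so its lever arm about the fulcrum is 79.6 / 145.2 = 0.548 m.
That puts it at 1.04 + 0.548 = 1.59 m from the left end.

x ≈ 1.59 m from the left end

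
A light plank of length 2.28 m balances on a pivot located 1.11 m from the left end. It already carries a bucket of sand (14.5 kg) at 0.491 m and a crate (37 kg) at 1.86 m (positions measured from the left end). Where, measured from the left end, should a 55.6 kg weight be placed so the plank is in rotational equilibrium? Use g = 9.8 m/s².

x ≈ 0.772 m from the left end

Choose the pivot (at 1.11 m from the left end) as the axis so the support reaction has zero arm there.
Bucket of sand: 14.5 × 9.8 = 142.1 N down at 0.491 m → arm 0.619 m, τ = 142.1 × 0.619 = 87.96 N·m counterclockwise.
Crate: 37 × 9.8 = 362.6 N down at 1.86 m → arm 0.75 m, τ = 362.6 × 0.75 = 272 N·m clockwise.
Net moment of existing loads = 184 N·m clockwise.
The weight weighs 55.6 × 9.8 = 544.9 N and must supply an equal counterclockwise moment, so its lever arm about the pivot is 184 / 544.9 = 0.338 m.
That puts it at 1.11 − 0.338 = 0.772 m from the left end.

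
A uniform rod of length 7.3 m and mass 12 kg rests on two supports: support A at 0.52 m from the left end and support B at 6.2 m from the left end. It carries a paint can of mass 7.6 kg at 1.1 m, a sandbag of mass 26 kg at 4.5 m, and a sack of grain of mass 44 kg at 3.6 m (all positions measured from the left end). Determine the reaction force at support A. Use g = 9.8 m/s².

R_A ≈ 393 N

Take moments about support B.
Beam weight: 12 × 9.8 = 117.6 N down at 3.65 m → arm 2.55 m, τ = 117.6 × 2.55 = 299.9 N·m counterclockwise.
Paint can: 7.6 × 9.8 = 74.48 N down at 1.1 m → arm 5.1 m, τ = 74.48 × 5.1 = 379.8 N·m counterclockwise.
Sandbag: 26 × 9.8 = 254.8 N down at 4.5 m → arm 1.7 m, τ = 254.8 × 1.7 = 433.2 N·m counterclockwise.
Sack of grain: 44 × 9.8 = 431.2 N down at 3.6 m → arm 2.6 m, τ = 431.2 × 2.6 = 1121 N·m counterclockwise.
Net load moment about support B = 2234 N·m counterclockwise.
Reaction R at support A is upward at 0.52 m, arm 5.68 m → moment R × 5.68 clockwise.
Στ = 0 ⇒ R × 5.68 = 2234 ⇒ R = 393 N.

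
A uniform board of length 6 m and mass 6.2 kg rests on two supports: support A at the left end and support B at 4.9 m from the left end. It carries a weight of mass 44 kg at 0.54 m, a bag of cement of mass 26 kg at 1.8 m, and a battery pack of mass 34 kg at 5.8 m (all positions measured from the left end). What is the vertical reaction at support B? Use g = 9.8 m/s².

R_B ≈ 573 N

Sum moments about support A (its reaction then has zero moment arm).
Beam weight: 6.2 × 9.8 = 60.76 N down at 3 m → arm 3 m, τ = 60.76 × 3 = 182.3 N·m clockwise.
Weight: 44 × 9.8 = 431.2 N down at 0.54 m → arm 0.54 m, τ = 431.2 × 0.54 = 232.8 N·m clockwise.
Bag of cement: 26 × 9.8 = 254.8 N down at 1.8 m → arm 1.8 m, τ = 254.8 × 1.8 = 458.6 N·m clockwise.
Battery pack: 34 × 9.8 = 333.2 N down at 5.8 m → arm 5.8 m, τ = 333.2 × 5.8 = 1933 N·m clockwise.
Net load moment about support A = 2807 N·m clockwise.
Reaction R at support B is upward at 4.9 m, arm 4.9 m → moment R × 4.9 counterclockwise.
For rotational equilibrium, R × 4.9 = 2807, so R = 573 N.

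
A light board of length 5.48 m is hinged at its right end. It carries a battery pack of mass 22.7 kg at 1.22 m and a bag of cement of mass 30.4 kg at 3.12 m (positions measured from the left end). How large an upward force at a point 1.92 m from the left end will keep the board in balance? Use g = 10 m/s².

Taking torques about the right end:
Battery pack: 22.7 × 10 = 227 N down at 1.22 m → arm 4.26 m, τ = 227 × 4.26 = 967 N·m counterclockwise.
Bag of cement: 30.4 × 10 = 304 N down at 3.12 m → arm 2.36 m, τ = 304 × 2.36 = 717.4 N·m counterclockwise.
Net moment of the loads = 1684 N·m counterclockwise.
The upward force F acts at a point 1.92 m from the left end, arm 3.56 m, giving F × 3.56 clockwise.
Στ = 0 ⇒ F × 3.56 = 1684 ⇒ F = 1684 / 3.56 = 473 N.

F ≈ 473 N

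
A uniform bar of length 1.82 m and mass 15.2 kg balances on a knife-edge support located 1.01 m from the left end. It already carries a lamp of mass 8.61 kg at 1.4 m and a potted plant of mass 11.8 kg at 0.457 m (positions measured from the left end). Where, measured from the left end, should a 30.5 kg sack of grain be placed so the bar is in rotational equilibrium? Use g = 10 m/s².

Choose the knife-edge support (at 1.01 m from the left end) as the axis so the support reaction has zero arm there.
Beam weight: 15.2 × 10 = 152 N down at 0.91 m → arm 0.1 m, τ = 152 × 0.1 = 15.2 N·m counterclockwise.
Lamp: 8.61 × 10 = 86.1 N down at 1.4 m → arm 0.39 m, τ = 86.1 × 0.39 = 33.58 N·m clockwise.
Potted plant: 11.8 × 10 = 118 N down at 0.457 m → arm 0.553 m, τ = 118 × 0.553 = 65.25 N·m counterclockwise.
Net moment of existing loads = 46.87 N·m counterclockwise.
The sack of grain weighs 30.5 × 10 = 305 N and must supply an equal clockwise moment, so its lever arm about the knife-edge support is 46.87 / 305 = 0.154 m.
That puts it at 1.01 + 0.154 = 1.16 m from the left end.

x ≈ 1.16 m from the left end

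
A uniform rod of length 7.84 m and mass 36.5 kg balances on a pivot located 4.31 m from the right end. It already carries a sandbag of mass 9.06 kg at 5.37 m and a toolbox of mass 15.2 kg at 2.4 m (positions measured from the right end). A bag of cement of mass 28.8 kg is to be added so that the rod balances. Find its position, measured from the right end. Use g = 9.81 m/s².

x ≈ 5.48 m from the right end

Choose the pivot (at 4.31 m from the right end) as the axis so the support reaction has zero arm there.
Beam weight: 36.5 × 9.81 = 358.1 N down at 3.92 m → arm 0.39 m, τ = 358.1 × 0.39 = 139.7 N·m clockwise.
Sandbag: 9.06 × 9.81 = 88.88 N down at 5.37 m → arm 1.06 m, τ = 88.88 × 1.06 = 94.21 N·m counterclockwise.
Toolbox: 15.2 × 9.81 = 149.1 N down at 2.4 m → arm 1.91 m, τ = 149.1 × 1.91 = 284.8 N·m clockwise.
Net moment of existing loads = 330.3 N·m clockwise.
The bag of cement weighs 28.8 × 9.81 = 282.5 N and must supply an equal counterclockwise moment, so its lever arm about the pivot is 330.3 / 282.5 = 1.17 m.
That puts it at 4.31 + 1.17 = 5.48 m from the right end.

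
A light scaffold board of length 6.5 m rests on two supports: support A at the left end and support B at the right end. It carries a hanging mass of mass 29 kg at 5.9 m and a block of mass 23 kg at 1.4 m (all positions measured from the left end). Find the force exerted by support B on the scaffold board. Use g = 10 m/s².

R_B ≈ 313 N

Choose support A as the axis so its reaction then has zero moment arm.
Hanging mass: 29 × 10 = 290 N down at 5.9 m → arm 5.9 m, τ = 290 × 5.9 = 1711 N·m clockwise.
Block: 23 × 10 = 230 N down at 1.4 m → arm 1.4 m, τ = 230 × 1.4 = 322 N·m clockwise.
Net load moment about support A = 2033 N·m clockwise.
Reaction R at support B is upward at 6.5 m, arm 6.5 m → moment R × 6.5 counterclockwise.
For rotational equilibrium, R × 6.5 = 2033, so R = 313 N.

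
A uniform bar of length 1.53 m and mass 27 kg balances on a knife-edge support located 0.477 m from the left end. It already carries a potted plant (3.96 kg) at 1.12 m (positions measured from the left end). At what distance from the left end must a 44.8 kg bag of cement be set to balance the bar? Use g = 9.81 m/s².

x ≈ 0.247 m from the left end

About the knife-edge support (at 0.477 m from the left end):
Beam weight: 27 × 9.81 = 264.9 N down at 0.765 m → arm 0.288 m, τ = 264.9 × 0.288 = 76.29 N·m clockwise.
Potted plant: 3.96 × 9.81 = 38.85 N down at 1.12 m → arm 0.643 m, τ = 38.85 × 0.643 = 24.98 N·m clockwise.
Net moment of existing loads = 101.3 N·m clockwise.
The bag of cement weighs 44.8 × 9.81 = 439.5 N and must supply an equal counterclockwise moment, so its lever arm about the knife-edge support is 101.3 / 439.5 = 0.23 m.
That puts it at 0.477 − 0.23 = 0.247 m from the left end.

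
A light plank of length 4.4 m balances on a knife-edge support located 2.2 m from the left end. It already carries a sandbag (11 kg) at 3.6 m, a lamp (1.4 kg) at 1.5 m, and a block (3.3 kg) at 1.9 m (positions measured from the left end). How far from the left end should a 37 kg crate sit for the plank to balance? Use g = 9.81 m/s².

x ≈ 1.84 m from the left end

Choose the knife-edge support (at 2.2 m from the left end) as the axis so the support reaction has zero arm there.
Sandbag: 11 × 9.81 = 107.9 N down at 3.6 m → arm 1.4 m, τ = 107.9 × 1.4 = 151.1 N·m clockwise.
Lamp: 1.4 × 9.81 = 13.73 N down at 1.5 m → arm 0.7 m, τ = 13.73 × 0.7 = 9.611 N·m counterclockwise.
Block: 3.3 × 9.81 = 32.37 N down at 1.9 m → arm 0.3 m, τ = 32.37 × 0.3 = 9.711 N·m counterclockwise.
Net moment of existing loads = 131.8 N·m clockwise.
The crate weighs 37 × 9.81 = 363 N and must supply an equal counterclockwise moment, so its lever arm about the knife-edge support is 131.8 / 363 = 0.363 m.
That puts it at 2.2 − 0.363 = 1.84 m from the left end.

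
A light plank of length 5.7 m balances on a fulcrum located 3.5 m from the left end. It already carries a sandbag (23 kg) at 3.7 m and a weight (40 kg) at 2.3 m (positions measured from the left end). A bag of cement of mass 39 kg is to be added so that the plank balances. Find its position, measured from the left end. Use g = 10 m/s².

About the fulcrum (at 3.5 m from the left end):
Sandbag: 23 × 10 = 230 N down at 3.7 m → arm 0.2 m, τ = 230 × 0.2 = 46 N·m clockwise.
Weight: 40 × 10 = 400 N down at 2.3 m → arm 1.2 m, τ = 400 × 1.2 = 480 N·m counterclockwise.
Net moment of existing loads = 434 N·m counterclockwise.
The bag of cement weighs 39 × 10 = 390 N and must supply an equal clockwise moment, so its lever arm about the fulcrum is 434 / 390 = 1.11 m.
That puts it at 3.5 + 1.11 = 4.61 m from the left end.

x ≈ 4.61 m from the left end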